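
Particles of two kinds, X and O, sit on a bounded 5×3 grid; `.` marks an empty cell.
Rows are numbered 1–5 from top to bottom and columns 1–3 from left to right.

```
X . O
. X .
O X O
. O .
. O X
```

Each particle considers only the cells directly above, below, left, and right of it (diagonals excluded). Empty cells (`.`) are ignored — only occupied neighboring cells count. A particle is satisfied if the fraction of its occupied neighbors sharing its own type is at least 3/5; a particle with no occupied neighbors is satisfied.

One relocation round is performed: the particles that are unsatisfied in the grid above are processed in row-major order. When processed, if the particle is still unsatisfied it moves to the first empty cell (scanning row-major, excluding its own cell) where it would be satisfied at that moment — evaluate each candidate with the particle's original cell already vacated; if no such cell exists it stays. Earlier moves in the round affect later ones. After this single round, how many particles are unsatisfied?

Initially unsatisfied (in order): (3,1), (3,2), (3,3), (4,2), (5,2), (5,3).
  (3,1) → (2,3).
  (3,2) → (1,2).
  (3,3): now satisfied by earlier moves; stays.
  (4,2): now satisfied by earlier moves; stays.
  (5,2) → (3,1).
  (5,3): now satisfied by earlier moves; stays.
Resulting grid:
X X O
. X O
O . O
. O .
. . X
Unsatisfied now: (1,3), (2,2).

2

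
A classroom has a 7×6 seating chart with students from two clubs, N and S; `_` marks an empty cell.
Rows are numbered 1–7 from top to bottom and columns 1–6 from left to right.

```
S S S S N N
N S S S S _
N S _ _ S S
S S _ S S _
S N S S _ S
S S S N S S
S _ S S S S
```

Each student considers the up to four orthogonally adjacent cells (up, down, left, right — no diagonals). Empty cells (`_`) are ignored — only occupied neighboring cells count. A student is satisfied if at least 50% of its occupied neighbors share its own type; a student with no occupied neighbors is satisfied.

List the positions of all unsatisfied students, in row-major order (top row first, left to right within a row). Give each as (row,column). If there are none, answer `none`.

Row 1: (1,1)S 1/2 ok · (1,2)S 3/3 ok · (1,3)S 3/3 ok · (1,4)S 2/3 ok · (1,5)N 1/3 unhappy · (1,6)N 1/1 ok
Row 2: (2,1)N 1/3 unhappy · (2,2)S 3/4 ok · (2,3)S 3/3 ok · (2,4)S 3/3 ok · (2,5)S 2/3 ok
Row 3: (3,1)N 1/3 unhappy · (3,2)S 2/3 ok · (3,5)S 3/3 ok · (3,6)S 1/1 ok
Row 4: (4,1)S 2/3 ok · (4,2)S 2/3 ok · (4,4)S 2/2 ok · (4,5)S 2/2 ok
Row 5: (5,1)S 2/3 ok · (5,2)N 0/4 unhappy · (5,3)S 2/3 ok · (5,4)S 2/3 ok · (5,6)S 1/1 ok
Row 6: (6,1)S 3/3 ok · (6,2)S 2/3 ok · (6,3)S 3/4 ok · (6,4)N 0/4 unhappy · (6,5)S 2/3 ok · (6,6)S 3/3 ok
Row 7: (7,1)S 1/1 ok · (7,3)S 2/2 ok · (7,4)S 2/3 ok · (7,5)S 3/3 ok · (7,6)S 2/2 ok

(1,5), (2,1), (3,1), (5,2), (6,4)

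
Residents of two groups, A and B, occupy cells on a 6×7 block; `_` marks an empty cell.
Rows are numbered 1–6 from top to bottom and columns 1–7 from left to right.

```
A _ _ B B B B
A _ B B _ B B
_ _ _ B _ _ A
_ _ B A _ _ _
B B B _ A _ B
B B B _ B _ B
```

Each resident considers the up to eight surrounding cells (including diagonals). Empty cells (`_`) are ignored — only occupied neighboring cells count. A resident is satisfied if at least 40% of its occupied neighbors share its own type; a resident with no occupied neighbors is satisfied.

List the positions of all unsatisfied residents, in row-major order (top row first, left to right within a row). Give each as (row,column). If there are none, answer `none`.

(3,7), (4,4), (6,5)

(1,1)A 1/1 ✓
(1,4)B 3/3 ✓
(1,5)B 4/4 ✓
(1,6)B 4/4 ✓
(1,7)B 3/3 ✓
(2,1)A 1/1 ✓
(2,3)B 3/3 ✓
(2,4)B 4/4 ✓
(2,6)B 4/5 ✓
(2,7)B 3/4 ✓
(3,4)B 3/4 ✓
(3,7)A 0/2 ✗
(4,3)B 3/4 ✓
(4,4)A 1/4 ✗
(5,1)B 3/3 ✓
(5,2)B 6/6 ✓
(5,3)B 4/5 ✓
(5,5)A 1/2 ✓
(5,7)B 1/1 ✓
(6,1)B 3/3 ✓
(6,2)B 5/5 ✓
(6,3)B 3/3 ✓
(6,5)B 0/1 ✗
(6,7)B 1/1 ✓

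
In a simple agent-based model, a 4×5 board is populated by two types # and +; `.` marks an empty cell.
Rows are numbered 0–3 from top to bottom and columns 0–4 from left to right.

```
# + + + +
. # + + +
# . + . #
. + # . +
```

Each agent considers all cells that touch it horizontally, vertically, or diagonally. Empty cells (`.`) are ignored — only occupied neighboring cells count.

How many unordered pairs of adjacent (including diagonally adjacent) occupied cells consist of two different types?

11

Scan each occupied cell's neighbors to the right and below (and the two forward diagonals) so each pair is counted once.
Row 0: #(0,0)–+(0,1)≠ #(0,0)–#(1,1)= +(0,1)–+(0,2)= +(0,1)–#(1,1)≠ +(0,1)–+(1,2)= +(0,2)–+(0,3)= +(0,2)–+(1,2)= +(0,2)–+(1,3)= +(0,2)–#(1,1)≠ +(0,3)–+(0,4)= +(0,3)–+(1,3)= +(0,3)–+(1,4)= +(0,3)–+(1,2)= +(0,4)–+(1,4)= +(0,4)–+(1,3)=  → 3/15 unlike.
Row 1: #(1,1)–+(1,2)≠ #(1,1)–+(2,2)≠ #(1,1)–#(2,0)= +(1,2)–+(1,3)= +(1,2)–+(2,2)= +(1,3)–+(1,4)= +(1,3)–#(2,4)≠ +(1,3)–+(2,2)= +(1,4)–#(2,4)≠  → 4/9 unlike.
Row 2: #(2,0)–+(3,1)≠ +(2,2)–#(3,2)≠ +(2,2)–+(3,1)= #(2,4)–+(3,4)≠  → 3/4 unlike.
Row 3: +(3,1)–#(3,2)≠  → 1/1 unlike.
Total adjacent occupied pairs: 29; unlike-type pairs: 11.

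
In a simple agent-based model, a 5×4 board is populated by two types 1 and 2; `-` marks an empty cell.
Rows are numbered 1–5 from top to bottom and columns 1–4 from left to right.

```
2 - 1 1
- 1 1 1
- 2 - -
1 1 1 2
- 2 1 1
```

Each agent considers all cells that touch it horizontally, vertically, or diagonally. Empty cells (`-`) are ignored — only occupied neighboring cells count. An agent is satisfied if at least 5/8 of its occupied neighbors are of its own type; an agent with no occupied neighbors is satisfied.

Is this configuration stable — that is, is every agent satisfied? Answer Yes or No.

No

(1,1)2 0/1 unhappy
(1,3)1 4/4 ok
(1,4)1 3/3 ok
(2,2)1 2/4 unhappy
(2,3)1 4/5 ok
(2,4)1 3/3 ok
(3,2)2 0/5 unhappy
(4,1)1 1/3 unhappy
(4,2)1 3/5 unhappy
(4,3)1 3/6 unhappy
(4,4)2 0/3 unhappy
(5,2)2 0/4 unhappy
(5,3)1 3/5 unhappy
(5,4)1 2/3 ok
For instance (1,1) has only 0/1 same-type neighbors, below 5/8.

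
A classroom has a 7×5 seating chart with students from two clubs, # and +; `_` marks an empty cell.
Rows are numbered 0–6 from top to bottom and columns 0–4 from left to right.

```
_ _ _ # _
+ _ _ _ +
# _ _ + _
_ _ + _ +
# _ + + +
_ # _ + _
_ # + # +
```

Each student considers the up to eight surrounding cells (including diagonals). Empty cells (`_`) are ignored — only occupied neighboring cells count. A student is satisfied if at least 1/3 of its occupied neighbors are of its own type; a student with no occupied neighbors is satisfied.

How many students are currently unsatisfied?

(0,3)# 0/1 not
(1,0)+ 0/1 not
(1,4)+ 1/2 satisfied
(2,0)# 0/1 not
(2,3)+ 3/3 satisfied
(3,2)+ 3/3 satisfied
(3,4)+ 3/3 satisfied
(4,0)# 1/1 satisfied
(4,2)+ 3/4 satisfied
(4,3)+ 5/5 satisfied
(4,4)+ 3/3 satisfied
(5,1)# 2/4 satisfied
(5,3)+ 5/6 satisfied
(6,1)# 1/2 satisfied
(6,2)+ 1/4 not
(6,3)# 0/3 not
(6,4)+ 1/2 satisfied
Unsatisfied: (0,3), (1,0), (2,0), (6,2), (6,3) — 5 in total.

5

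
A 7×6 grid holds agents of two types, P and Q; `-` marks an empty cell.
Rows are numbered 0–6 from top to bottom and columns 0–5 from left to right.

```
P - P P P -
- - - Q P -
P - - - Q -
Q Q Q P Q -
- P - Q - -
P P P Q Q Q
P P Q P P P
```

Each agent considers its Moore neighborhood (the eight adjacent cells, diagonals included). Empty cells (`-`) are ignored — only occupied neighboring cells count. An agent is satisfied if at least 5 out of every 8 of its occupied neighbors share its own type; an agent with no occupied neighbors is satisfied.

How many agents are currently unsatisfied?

18

Row 0: (0,0)P 0/0 ok · (0,2)P 1/2 unhappy · (0,3)P 3/4 ok · (0,4)P 2/3 ok
Row 1: (1,3)Q 1/5 unhappy · (1,4)P 2/4 unhappy
Row 2: (2,0)P 0/2 unhappy · (2,4)Q 2/4 unhappy
Row 3: (3,0)Q 1/3 unhappy · (3,1)Q 2/4 unhappy · (3,2)Q 2/4 unhappy · (3,3)P 0/4 unhappy · (3,4)Q 2/3 ok
Row 4: (4,1)P 3/6 unhappy · (4,3)Q 4/6 ok
Row 5: (5,0)P 4/4 ok · (5,1)P 5/6 ok · (5,2)P 4/7 unhappy · (5,3)Q 3/6 unhappy · (5,4)Q 3/6 unhappy · (5,5)Q 1/3 unhappy
Row 6: (6,0)P 3/3 ok · (6,1)P 4/5 ok · (6,2)Q 1/5 unhappy · (6,3)P 2/5 unhappy · (6,4)P 2/5 unhappy · (6,5)P 1/3 unhappy
Unsatisfied: (0,2), (1,3), (1,4), (2,0), (2,4), (3,0), (3,1), (3,2), (3,3), (4,1), (5,2), (5,3), (5,4), (5,5), (6,2), (6,3), (6,4), (6,5) — 18 in total.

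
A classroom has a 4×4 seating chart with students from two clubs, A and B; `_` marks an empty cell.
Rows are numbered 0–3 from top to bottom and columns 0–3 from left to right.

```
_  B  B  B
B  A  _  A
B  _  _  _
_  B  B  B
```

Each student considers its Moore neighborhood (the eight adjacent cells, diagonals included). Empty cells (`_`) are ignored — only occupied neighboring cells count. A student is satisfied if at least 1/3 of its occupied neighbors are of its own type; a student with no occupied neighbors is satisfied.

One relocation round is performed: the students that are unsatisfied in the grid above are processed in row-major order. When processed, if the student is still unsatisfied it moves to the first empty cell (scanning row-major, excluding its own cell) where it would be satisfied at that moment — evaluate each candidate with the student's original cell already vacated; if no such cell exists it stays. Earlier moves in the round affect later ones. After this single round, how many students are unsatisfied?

0

Initially unsatisfied (in order): (1,1), (1,3).
  (1,1) → (2,3).
  (1,3): now satisfied by earlier moves; stays.
Resulting grid:
_ B B B
B _ _ A
B _ _ A
_ B B B
All satisfied now.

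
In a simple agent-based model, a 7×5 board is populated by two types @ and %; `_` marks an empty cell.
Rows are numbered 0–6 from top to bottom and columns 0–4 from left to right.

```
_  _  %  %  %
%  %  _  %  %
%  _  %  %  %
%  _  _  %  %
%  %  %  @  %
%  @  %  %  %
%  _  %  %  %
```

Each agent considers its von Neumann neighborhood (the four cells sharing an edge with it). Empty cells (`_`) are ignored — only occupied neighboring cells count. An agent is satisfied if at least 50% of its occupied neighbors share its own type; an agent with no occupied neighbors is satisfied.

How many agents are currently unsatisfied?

Row 0: (0,2)% 1/1 satisfied · (0,3)% 3/3 satisfied · (0,4)% 2/2 satisfied
Row 1: (1,0)% 2/2 satisfied · (1,1)% 1/1 satisfied · (1,3)% 3/3 satisfied · (1,4)% 3/3 satisfied
Row 2: (2,0)% 2/2 satisfied · (2,2)% 1/1 satisfied · (2,3)% 4/4 satisfied · (2,4)% 3/3 satisfied
Row 3: (3,0)% 2/2 satisfied · (3,3)% 2/3 satisfied · (3,4)% 3/3 satisfied
Row 4: (4,0)% 3/3 satisfied · (4,1)% 2/3 satisfied · (4,2)% 2/3 satisfied · (4,3)@ 0/4 not · (4,4)% 2/3 satisfied
Row 5: (5,0)% 2/3 satisfied · (5,1)@ 0/3 not · (5,2)% 3/4 satisfied · (5,3)% 3/4 satisfied · (5,4)% 3/3 satisfied
Row 6: (6,0)% 1/1 satisfied · (6,2)% 2/2 satisfied · (6,3)% 3/3 satisfied · (6,4)% 2/2 satisfied
Unsatisfied: (4,3), (5,1) — 2 in total.

2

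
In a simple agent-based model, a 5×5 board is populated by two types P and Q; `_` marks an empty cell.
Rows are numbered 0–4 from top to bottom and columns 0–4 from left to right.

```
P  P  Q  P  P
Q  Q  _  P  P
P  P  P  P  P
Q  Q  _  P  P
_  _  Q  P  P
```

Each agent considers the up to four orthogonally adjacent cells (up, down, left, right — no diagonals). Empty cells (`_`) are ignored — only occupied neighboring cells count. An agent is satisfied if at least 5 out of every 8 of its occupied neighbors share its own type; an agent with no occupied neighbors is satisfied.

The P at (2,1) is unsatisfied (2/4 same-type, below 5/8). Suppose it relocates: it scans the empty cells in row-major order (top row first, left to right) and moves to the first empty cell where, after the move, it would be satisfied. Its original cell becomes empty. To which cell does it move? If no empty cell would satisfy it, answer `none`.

none

Vacating (2,1). Empty cells in order:
  (1,2): 2/4 same-type → still unsatisfied.
  (3,2): 2/4 same-type → still unsatisfied.
  (4,0): 0/1 same-type → still unsatisfied.
  (4,1): 0/2 same-type → still unsatisfied.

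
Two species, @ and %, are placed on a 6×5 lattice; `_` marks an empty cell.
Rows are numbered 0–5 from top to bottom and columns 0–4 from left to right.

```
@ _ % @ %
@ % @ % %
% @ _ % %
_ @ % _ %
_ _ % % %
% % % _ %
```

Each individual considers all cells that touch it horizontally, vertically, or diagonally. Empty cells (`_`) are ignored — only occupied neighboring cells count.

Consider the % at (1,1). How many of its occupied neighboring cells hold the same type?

2

Occupied neighbors of (1,1): (0,0)=@, (0,2)=%, (1,0)=@, (1,2)=@, (2,0)=%, (2,1)=@.
Same type (%): 2 of 6.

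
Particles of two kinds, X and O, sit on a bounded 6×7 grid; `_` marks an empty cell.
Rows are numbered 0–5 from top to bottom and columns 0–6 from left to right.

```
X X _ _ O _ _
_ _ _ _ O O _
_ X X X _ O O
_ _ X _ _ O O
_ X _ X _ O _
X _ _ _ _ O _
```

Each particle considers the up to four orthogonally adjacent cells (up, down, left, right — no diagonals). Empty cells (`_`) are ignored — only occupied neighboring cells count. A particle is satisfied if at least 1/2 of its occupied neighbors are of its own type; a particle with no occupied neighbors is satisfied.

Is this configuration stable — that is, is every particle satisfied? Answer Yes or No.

(0,0)X 1/1 ok
(0,1)X 1/1 ok
(0,4)O 1/1 ok
(1,4)O 2/2 ok
(1,5)O 2/2 ok
(2,1)X 1/1 ok
(2,2)X 3/3 ok
(2,3)X 1/1 ok
(2,5)O 3/3 ok
(2,6)O 2/2 ok
(3,2)X 1/1 ok
(3,5)O 3/3 ok
(3,6)O 2/2 ok
(4,1)X 0/0 ok
(4,3)X 0/0 ok
(4,5)O 2/2 ok
(5,0)X 0/0 ok
(5,5)O 1/1 ok
All meet the threshold, so the configuration is stable.

Yes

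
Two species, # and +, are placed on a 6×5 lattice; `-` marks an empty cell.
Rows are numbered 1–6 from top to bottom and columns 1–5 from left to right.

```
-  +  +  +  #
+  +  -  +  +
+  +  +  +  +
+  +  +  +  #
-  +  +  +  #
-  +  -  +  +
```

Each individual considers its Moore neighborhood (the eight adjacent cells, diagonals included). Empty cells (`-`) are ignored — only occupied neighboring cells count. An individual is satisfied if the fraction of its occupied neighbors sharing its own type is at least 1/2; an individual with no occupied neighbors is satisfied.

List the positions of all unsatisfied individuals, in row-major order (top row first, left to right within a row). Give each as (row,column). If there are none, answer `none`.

(1,5), (4,5), (5,5)

(1,2)+ 3/3 ✓
(1,3)+ 4/4 ✓
(1,4)+ 3/4 ✓
(1,5)# 0/3 ✗
(2,1)+ 4/4 ✓
(2,2)+ 6/6 ✓
(2,4)+ 6/7 ✓
(2,5)+ 4/5 ✓
(3,1)+ 5/5 ✓
(3,2)+ 7/7 ✓
(3,3)+ 7/7 ✓
(3,4)+ 6/7 ✓
(3,5)+ 4/5 ✓
(4,1)+ 4/4 ✓
(4,2)+ 7/7 ✓
(4,3)+ 8/8 ✓
(4,4)+ 6/8 ✓
(4,5)# 1/5 ✗
(5,2)+ 5/5 ✓
(5,3)+ 7/7 ✓
(5,4)+ 5/7 ✓
(5,5)# 1/5 ✗
(6,2)+ 2/2 ✓
(6,4)+ 3/4 ✓
(6,5)+ 2/3 ✓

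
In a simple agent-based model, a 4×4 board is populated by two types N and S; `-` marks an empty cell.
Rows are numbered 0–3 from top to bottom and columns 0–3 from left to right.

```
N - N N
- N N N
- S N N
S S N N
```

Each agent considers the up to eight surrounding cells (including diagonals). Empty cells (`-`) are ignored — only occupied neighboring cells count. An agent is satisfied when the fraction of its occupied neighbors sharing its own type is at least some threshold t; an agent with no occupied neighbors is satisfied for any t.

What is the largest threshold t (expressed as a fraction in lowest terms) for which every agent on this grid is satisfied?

1/3

Row 0: (0,0)N 1/1 · (0,2)N 4/4 · (0,3)N 3/3
Row 1: (1,1)N 4/5 · (1,2)N 6/7 · (1,3)N 5/5
Row 2: (2,1)S 2/6 · (2,2)N 6/8 · (2,3)N 5/5
Row 3: (3,0)S 2/2 · (3,1)S 2/4 · (3,2)N 3/5 · (3,3)N 3/3
The smallest same-type fraction is 2/6 at (2,1), which reduces to 1/3. Any threshold above that leaves this agent unsatisfied.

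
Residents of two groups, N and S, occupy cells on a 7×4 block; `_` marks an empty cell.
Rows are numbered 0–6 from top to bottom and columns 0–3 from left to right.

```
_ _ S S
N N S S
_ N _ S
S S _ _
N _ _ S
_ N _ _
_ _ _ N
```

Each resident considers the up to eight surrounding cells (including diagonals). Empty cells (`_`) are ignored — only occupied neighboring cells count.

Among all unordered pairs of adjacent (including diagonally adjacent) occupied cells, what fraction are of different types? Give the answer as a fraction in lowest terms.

7/20

Scan each occupied cell's neighbors to the right and below (and the two forward diagonals) so each pair is counted once.
From row 0: 1 unlike of 6 pairs (running 1/6).
From row 1: 2 unlike of 8 pairs (running 3/14).
From row 2: 2 unlike of 2 pairs (running 5/16).
From row 3: 2 unlike of 3 pairs (running 7/19).
From row 4: 0 unlike of 1 pairs (running 7/20).
Total adjacent occupied pairs: 20; unlike-type pairs: 7.
7/20 is already in lowest terms.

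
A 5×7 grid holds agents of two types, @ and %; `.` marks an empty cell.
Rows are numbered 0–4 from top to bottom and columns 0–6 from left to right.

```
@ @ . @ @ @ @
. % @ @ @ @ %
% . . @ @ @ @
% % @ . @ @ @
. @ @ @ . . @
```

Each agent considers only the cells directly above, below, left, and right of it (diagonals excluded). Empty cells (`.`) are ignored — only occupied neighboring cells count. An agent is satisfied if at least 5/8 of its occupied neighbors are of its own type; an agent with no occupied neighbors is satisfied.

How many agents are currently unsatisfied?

Row 0: (0,0)@ 1/1 satisfied · (0,1)@ 1/2 not · (0,3)@ 2/2 satisfied · (0,4)@ 3/3 satisfied · (0,5)@ 3/3 satisfied · (0,6)@ 1/2 not
Row 1: (1,1)% 0/2 not · (1,2)@ 1/2 not · (1,3)@ 4/4 satisfied · (1,4)@ 4/4 satisfied · (1,5)@ 3/4 satisfied · (1,6)% 0/3 not
Row 2: (2,0)% 1/1 satisfied · (2,3)@ 2/2 satisfied · (2,4)@ 4/4 satisfied · (2,5)@ 4/4 satisfied · (2,6)@ 2/3 satisfied
Row 3: (3,0)% 2/2 satisfied · (3,1)% 1/3 not · (3,2)@ 1/2 not · (3,4)@ 2/2 satisfied · (3,5)@ 3/3 satisfied · (3,6)@ 3/3 satisfied
Row 4: (4,1)@ 1/2 not · (4,2)@ 3/3 satisfied · (4,3)@ 1/1 satisfied · (4,6)@ 1/1 satisfied
Unsatisfied: (0,1), (0,6), (1,1), (1,2), (1,6), (3,1), (3,2), (4,1) — 8 in total.

8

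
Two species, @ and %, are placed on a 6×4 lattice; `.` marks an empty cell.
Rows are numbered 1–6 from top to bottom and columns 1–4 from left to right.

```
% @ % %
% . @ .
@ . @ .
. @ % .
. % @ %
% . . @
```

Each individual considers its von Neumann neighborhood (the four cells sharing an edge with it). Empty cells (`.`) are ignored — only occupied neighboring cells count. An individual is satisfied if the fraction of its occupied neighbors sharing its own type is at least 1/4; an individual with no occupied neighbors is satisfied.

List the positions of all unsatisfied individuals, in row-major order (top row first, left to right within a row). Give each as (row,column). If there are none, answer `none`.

(1,2), (3,1), (4,2), (4,3), (5,2), (5,3), (5,4), (6,4)

Row 1: (1,1)% 1/2 ✓ · (1,2)@ 0/2 ✗ · (1,3)% 1/3 ✓ · (1,4)% 1/1 ✓
Row 2: (2,1)% 1/2 ✓ · (2,3)@ 1/2 ✓
Row 3: (3,1)@ 0/1 ✗ · (3,3)@ 1/2 ✓
Row 4: (4,2)@ 0/2 ✗ · (4,3)% 0/3 ✗
Row 5: (5,2)% 0/2 ✗ · (5,3)@ 0/3 ✗ · (5,4)% 0/2 ✗
Row 6: (6,1)% 0/0 ✓ · (6,4)@ 0/1 ✗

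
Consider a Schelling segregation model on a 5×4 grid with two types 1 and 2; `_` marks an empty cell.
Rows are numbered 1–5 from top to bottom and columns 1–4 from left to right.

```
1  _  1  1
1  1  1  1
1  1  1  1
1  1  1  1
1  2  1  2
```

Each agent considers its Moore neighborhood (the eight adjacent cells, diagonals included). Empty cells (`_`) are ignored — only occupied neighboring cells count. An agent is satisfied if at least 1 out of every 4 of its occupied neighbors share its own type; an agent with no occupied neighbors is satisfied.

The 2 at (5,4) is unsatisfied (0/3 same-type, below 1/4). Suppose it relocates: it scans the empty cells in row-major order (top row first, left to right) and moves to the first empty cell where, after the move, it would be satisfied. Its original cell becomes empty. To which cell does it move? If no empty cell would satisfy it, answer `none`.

Vacating (5,4). Empty cells in order:
  (1,2): 0/5 same-type → still unsatisfied.

none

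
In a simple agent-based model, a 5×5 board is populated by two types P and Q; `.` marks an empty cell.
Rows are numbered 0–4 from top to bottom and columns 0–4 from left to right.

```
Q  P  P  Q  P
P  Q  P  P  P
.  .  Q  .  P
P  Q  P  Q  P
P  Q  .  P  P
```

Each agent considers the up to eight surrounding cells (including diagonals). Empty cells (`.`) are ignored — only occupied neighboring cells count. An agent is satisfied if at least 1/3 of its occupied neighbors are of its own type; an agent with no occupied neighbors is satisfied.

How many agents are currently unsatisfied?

4

Row 0: (0,0)Q 1/3 satisfied · (0,1)P 3/5 satisfied · (0,2)P 3/5 satisfied · (0,3)Q 0/5 not · (0,4)P 2/3 satisfied
Row 1: (1,0)P 1/3 satisfied · (1,1)Q 2/6 satisfied · (1,2)P 3/6 satisfied · (1,3)P 5/7 satisfied · (1,4)P 3/4 satisfied
Row 2: (2,2)Q 3/6 satisfied · (2,4)P 3/4 satisfied
Row 3: (3,0)P 1/3 satisfied · (3,1)Q 2/5 satisfied · (3,2)P 1/5 not · (3,3)Q 1/6 not · (3,4)P 3/4 satisfied
Row 4: (4,0)P 1/3 satisfied · (4,1)Q 1/4 not · (4,3)P 3/4 satisfied · (4,4)P 2/3 satisfied
Unsatisfied: (0,3), (3,2), (3,3), (4,1) — 4 in total.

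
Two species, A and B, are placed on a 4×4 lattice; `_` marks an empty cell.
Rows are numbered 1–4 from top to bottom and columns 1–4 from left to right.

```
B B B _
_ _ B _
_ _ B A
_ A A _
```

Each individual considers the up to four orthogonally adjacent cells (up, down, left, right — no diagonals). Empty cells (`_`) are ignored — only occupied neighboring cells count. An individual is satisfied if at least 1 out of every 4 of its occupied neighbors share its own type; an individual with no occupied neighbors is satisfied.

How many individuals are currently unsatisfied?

1

Row 1: (1,1)B 1/1 satisfied · (1,2)B 2/2 satisfied · (1,3)B 2/2 satisfied
Row 2: (2,3)B 2/2 satisfied
Row 3: (3,3)B 1/3 satisfied · (3,4)A 0/1 not
Row 4: (4,2)A 1/1 satisfied · (4,3)A 1/2 satisfied
Unsatisfied: (3,4) — 1 in total.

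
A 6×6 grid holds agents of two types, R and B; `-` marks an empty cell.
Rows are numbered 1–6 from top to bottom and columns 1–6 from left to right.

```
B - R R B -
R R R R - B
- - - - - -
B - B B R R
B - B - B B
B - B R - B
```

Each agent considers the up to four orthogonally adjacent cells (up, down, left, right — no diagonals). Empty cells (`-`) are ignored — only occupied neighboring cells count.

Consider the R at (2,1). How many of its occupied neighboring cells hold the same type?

Occupied neighbors of (2,1): (1,1)=B, (2,2)=R.
Same type (R): 1 of 2.

1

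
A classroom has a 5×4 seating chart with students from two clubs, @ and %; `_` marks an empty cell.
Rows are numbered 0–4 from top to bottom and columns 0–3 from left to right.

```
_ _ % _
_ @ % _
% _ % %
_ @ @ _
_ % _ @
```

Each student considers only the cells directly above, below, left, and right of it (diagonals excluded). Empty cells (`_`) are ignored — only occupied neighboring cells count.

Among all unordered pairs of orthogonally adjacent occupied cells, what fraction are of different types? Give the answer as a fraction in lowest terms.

Scan each occupied cell's neighbors to the right and below so each pair is counted once.
From row 0: 0 unlike of 1 pairs (running 0/1).
From row 1: 1 unlike of 2 pairs (running 1/3).
From row 2: 1 unlike of 2 pairs (running 2/5).
From row 3: 1 unlike of 2 pairs (running 3/7).
Total adjacent occupied pairs: 7; unlike-type pairs: 3.
3/7 is already in lowest terms.

3/7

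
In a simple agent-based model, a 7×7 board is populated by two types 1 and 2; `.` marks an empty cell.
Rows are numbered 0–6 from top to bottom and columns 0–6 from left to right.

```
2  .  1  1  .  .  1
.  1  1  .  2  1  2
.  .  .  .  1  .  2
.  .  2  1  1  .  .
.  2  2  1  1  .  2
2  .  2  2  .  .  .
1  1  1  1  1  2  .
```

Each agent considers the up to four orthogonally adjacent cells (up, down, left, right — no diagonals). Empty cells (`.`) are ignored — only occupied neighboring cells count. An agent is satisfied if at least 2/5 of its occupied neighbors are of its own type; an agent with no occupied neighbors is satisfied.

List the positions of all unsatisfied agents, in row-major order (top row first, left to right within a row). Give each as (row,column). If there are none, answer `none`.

(0,6), (1,4), (1,5), (1,6), (5,0), (5,3), (6,5)

Row 0: (0,0)2 0/0 satisfied · (0,2)1 2/2 satisfied · (0,3)1 1/1 satisfied · (0,6)1 0/1 not
Row 1: (1,1)1 1/1 satisfied · (1,2)1 2/2 satisfied · (1,4)2 0/2 not · (1,5)1 0/2 not · (1,6)2 1/3 not
Row 2: (2,4)1 1/2 satisfied · (2,6)2 1/1 satisfied
Row 3: (3,2)2 1/2 satisfied · (3,3)1 2/3 satisfied · (3,4)1 3/3 satisfied
Row 4: (4,1)2 1/1 satisfied · (4,2)2 3/4 satisfied · (4,3)1 2/4 satisfied · (4,4)1 2/2 satisfied · (4,6)2 0/0 satisfied
Row 5: (5,0)2 0/1 not · (5,2)2 2/3 satisfied · (5,3)2 1/3 not
Row 6: (6,0)1 1/2 satisfied · (6,1)1 2/2 satisfied · (6,2)1 2/3 satisfied · (6,3)1 2/3 satisfied · (6,4)1 1/2 satisfied · (6,5)2 0/1 not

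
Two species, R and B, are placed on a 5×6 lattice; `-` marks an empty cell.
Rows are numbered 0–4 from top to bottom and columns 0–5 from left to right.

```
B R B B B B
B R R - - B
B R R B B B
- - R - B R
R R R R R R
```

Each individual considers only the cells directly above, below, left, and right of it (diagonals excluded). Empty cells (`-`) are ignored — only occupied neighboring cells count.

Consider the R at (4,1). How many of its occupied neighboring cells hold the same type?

2

Occupied neighbors of (4,1): (4,0)=R, (4,2)=R.
Same type (R): 2 of 2.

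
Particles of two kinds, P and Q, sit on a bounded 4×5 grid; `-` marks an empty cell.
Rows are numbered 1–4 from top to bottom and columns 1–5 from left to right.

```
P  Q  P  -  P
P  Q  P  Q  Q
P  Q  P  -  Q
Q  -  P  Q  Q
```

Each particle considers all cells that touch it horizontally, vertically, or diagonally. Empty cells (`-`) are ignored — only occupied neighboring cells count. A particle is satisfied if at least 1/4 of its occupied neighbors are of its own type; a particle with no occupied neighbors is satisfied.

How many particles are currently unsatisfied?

2

(1,1)P 1/3 ok
(1,2)Q 1/5 unhappy
(1,3)P 1/4 ok
(1,5)P 0/2 unhappy
(2,1)P 2/5 ok
(2,2)Q 2/8 ok
(2,3)P 2/6 ok
(2,4)Q 2/6 ok
(2,5)Q 2/3 ok
(3,1)P 1/4 ok
(3,2)Q 2/7 ok
(3,3)P 2/6 ok
(3,5)Q 4/4 ok
(4,1)Q 1/2 ok
(4,3)P 1/3 ok
(4,4)Q 2/4 ok
(4,5)Q 2/2 ok
Unsatisfied: (1,2), (1,5) — 2 in total.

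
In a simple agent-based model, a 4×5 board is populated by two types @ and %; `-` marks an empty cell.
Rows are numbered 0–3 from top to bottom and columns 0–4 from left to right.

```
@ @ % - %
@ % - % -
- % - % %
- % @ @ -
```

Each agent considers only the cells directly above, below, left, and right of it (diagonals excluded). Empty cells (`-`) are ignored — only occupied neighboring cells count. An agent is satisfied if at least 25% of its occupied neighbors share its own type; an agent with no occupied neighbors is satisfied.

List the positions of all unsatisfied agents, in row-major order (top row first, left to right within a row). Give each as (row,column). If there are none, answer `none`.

(0,2)

Row 0: (0,0)@ 2/2 ✓ · (0,1)@ 1/3 ✓ · (0,2)% 0/1 ✗ · (0,4)% 0/0 ✓
Row 1: (1,0)@ 1/2 ✓ · (1,1)% 1/3 ✓ · (1,3)% 1/1 ✓
Row 2: (2,1)% 2/2 ✓ · (2,3)% 2/3 ✓ · (2,4)% 1/1 ✓
Row 3: (3,1)% 1/2 ✓ · (3,2)@ 1/2 ✓ · (3,3)@ 1/2 ✓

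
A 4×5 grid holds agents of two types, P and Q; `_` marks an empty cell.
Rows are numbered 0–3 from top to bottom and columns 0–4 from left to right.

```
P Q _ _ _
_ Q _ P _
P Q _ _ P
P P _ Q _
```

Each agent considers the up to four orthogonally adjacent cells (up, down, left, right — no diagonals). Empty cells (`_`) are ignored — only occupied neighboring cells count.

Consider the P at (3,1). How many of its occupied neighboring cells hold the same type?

Occupied neighbors of (3,1): (2,1)=Q, (3,0)=P.
Same type (P): 1 of 2.

1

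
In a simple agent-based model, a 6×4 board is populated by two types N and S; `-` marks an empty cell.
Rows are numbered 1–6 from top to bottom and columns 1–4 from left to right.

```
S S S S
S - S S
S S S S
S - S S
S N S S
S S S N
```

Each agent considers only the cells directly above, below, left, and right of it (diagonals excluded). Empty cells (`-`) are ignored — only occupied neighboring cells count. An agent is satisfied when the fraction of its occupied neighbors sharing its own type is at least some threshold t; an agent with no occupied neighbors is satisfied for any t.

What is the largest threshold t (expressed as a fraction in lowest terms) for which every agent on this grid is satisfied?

Row 1: (1,1)S 2/2 · (1,2)S 2/2 · (1,3)S 3/3 · (1,4)S 2/2
Row 2: (2,1)S 2/2 · (2,3)S 3/3 · (2,4)S 3/3
Row 3: (3,1)S 3/3 · (3,2)S 2/2 · (3,3)S 4/4 · (3,4)S 3/3
Row 4: (4,1)S 2/2 · (4,3)S 3/3 · (4,4)S 3/3
Row 5: (5,1)S 2/3 · (5,2)N 0/3 · (5,3)S 3/4 · (5,4)S 2/3
Row 6: (6,1)S 2/2 · (6,2)S 2/3 · (6,3)S 2/3 · (6,4)N 0/2
The smallest same-type fraction is 0/3 at (5,2), which reduces to 0/1. Any threshold above that leaves this agent unsatisfied.

0/1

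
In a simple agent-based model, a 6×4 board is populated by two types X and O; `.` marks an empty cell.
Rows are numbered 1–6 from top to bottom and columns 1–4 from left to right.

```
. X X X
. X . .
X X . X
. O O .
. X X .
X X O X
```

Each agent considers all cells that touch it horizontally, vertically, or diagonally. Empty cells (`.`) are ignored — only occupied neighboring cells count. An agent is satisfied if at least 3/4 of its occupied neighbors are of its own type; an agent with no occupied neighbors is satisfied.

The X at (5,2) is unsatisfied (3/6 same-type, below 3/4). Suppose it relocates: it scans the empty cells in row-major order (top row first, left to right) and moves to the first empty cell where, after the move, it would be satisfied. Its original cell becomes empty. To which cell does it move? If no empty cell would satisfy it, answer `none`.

(1,1)

Vacating (5,2). Empty cells in order:
  (1,1): 2/2 same-type → satisfied — stop here.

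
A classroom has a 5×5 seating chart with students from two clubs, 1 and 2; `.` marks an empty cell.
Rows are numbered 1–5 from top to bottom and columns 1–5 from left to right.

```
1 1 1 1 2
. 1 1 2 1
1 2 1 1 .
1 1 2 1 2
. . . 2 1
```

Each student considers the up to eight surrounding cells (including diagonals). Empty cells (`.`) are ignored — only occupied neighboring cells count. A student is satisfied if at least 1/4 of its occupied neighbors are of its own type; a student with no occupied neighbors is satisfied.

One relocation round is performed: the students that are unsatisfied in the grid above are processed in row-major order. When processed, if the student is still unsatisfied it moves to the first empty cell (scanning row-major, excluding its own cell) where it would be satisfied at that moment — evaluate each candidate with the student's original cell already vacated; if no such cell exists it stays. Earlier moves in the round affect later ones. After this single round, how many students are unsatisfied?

Initially unsatisfied (in order): (2,4), (3,2).
  (2,4) → (3,5).
  (3,2) → (2,4).
Resulting grid:
1 1 1 1 2
. 1 1 2 1
1 . 1 1 2
1 1 2 1 2
. . . 2 1
Unsatisfied now: (4,3).

1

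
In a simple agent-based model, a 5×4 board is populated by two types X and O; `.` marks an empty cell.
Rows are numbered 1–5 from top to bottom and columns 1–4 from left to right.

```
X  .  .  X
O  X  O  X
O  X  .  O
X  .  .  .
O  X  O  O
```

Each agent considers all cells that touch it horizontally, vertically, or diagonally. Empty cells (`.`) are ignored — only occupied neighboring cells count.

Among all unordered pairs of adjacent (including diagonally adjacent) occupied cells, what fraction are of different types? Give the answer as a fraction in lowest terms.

7/11

Scan each occupied cell's neighbors to the right and below (and the two forward diagonals) so each pair is counted once.
Row 1: X(1,1)–O(2,1)≠ X(1,1)–X(2,2)= X(1,4)–X(2,4)= X(1,4)–O(2,3)≠  → 2/4 unlike.
Row 2: O(2,1)–X(2,2)≠ O(2,1)–O(3,1)= O(2,1)–X(3,2)≠ X(2,2)–O(2,3)≠ X(2,2)–X(3,2)= X(2,2)–O(3,1)≠ O(2,3)–X(2,4)≠ O(2,3)–O(3,4)= O(2,3)–X(3,2)≠ X(2,4)–O(3,4)≠  → 7/10 unlike.
Row 3: O(3,1)–X(3,2)≠ O(3,1)–X(4,1)≠ X(3,2)–X(4,1)=  → 2/3 unlike.
Row 4: X(4,1)–O(5,1)≠ X(4,1)–X(5,2)=  → 1/2 unlike.
Row 5: O(5,1)–X(5,2)≠ X(5,2)–O(5,3)≠ O(5,3)–O(5,4)=  → 2/3 unlike.
Total adjacent occupied pairs: 22; unlike-type pairs: 14.
14/22 reduces to 7/11.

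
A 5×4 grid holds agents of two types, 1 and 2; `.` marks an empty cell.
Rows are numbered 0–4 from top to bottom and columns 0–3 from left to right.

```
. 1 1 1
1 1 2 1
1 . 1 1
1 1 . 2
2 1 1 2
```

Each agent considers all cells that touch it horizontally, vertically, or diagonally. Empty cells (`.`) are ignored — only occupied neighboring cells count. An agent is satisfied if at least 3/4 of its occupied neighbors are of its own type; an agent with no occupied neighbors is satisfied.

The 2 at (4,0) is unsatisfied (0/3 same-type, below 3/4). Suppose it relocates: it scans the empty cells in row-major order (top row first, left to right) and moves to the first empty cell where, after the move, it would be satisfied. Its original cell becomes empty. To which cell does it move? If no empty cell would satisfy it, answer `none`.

Vacating (4,0). Empty cells in order:
  (0,0): 0/3 same-type → still unsatisfied.
  (2,1): 1/7 same-type → still unsatisfied.
  (3,2): 2/7 same-type → still unsatisfied.

none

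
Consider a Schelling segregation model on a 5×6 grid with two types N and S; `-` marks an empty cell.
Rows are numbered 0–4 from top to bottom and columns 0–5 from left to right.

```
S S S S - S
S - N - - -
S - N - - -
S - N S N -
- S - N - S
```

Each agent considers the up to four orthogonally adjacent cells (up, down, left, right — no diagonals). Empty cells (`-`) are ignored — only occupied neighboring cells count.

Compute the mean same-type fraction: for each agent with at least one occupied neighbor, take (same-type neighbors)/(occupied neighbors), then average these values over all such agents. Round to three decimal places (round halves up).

Row 0: (0,0)S 2/2 · (0,1)S 2/2 · (0,2)S 2/3 · (0,3)S 1/1 · (0,5)S — no occupied neighbors
Row 1: (1,0)S 2/2 · (1,2)N 1/2
Row 2: (2,0)S 2/2 · (2,2)N 2/2
Row 3: (3,0)S 1/1 · (3,2)N 1/2 · (3,3)S 0/3 · (3,4)N 0/1
Row 4: (4,1)S — no occupied neighbors · (4,3)N 0/1 · (4,5)S — no occupied neighbors
Sum over 13 agents: 2/2 + 2/2 + 2/3 + 1/1 + 2/2 + 1/2 + 2/2 + 2/2 + 1/1 + 1/2 + 0/3 + 0/1 + 0/1 = 26/3; mean = 26/3 ÷ 13 = 2/3 = 0.666666… → 0.667.

0.667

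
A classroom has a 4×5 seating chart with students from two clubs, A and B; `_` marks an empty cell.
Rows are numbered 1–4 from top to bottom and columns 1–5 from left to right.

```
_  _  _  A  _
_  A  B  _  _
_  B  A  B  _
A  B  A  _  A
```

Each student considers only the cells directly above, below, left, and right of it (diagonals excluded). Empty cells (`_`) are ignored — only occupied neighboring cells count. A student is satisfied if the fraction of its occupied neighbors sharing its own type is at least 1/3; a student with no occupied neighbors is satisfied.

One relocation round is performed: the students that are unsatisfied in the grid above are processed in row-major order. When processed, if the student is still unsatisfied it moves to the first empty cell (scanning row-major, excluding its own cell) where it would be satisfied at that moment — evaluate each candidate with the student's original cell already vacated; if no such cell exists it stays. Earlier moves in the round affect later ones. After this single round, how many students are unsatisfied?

1

Initially unsatisfied (in order): (2,2), (2,3), (3,3), (3,4), (4,1).
  (2,2) → (1,1).
  (2,3) → (2,2).
  (3,3): now satisfied by earlier moves; stays.
  (3,4) → (1,2).
  (4,1) → (1,3).
Resulting grid:
A B A A _
_ B _ _ _
_ B A _ _
_ B A _ A
Unsatisfied now: (1,1).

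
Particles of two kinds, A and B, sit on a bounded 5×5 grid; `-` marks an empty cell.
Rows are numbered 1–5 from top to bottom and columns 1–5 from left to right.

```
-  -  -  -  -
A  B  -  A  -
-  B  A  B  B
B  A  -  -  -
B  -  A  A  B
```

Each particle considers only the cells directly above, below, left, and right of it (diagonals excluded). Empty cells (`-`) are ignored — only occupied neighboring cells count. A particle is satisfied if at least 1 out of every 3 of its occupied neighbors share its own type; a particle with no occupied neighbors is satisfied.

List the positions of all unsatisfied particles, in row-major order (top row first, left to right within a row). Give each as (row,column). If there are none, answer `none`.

(2,1)A 0/1 unhappy
(2,2)B 1/2 ok
(2,4)A 0/1 unhappy
(3,2)B 1/3 ok
(3,3)A 0/2 unhappy
(3,4)B 1/3 ok
(3,5)B 1/1 ok
(4,1)B 1/2 ok
(4,2)A 0/2 unhappy
(5,1)B 1/1 ok
(5,3)A 1/1 ok
(5,4)A 1/2 ok
(5,5)B 0/1 unhappy

(2,1), (2,4), (3,3), (4,2), (5,5)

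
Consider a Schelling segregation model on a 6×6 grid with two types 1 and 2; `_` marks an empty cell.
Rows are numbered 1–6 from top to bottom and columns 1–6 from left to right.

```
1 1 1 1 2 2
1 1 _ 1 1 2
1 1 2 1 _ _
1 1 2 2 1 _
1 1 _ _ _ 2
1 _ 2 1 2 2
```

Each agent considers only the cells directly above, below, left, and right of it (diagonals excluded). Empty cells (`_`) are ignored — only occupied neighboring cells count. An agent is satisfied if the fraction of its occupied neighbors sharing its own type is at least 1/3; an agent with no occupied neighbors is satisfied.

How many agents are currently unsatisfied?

3

Row 1: (1,1)1 2/2 ok · (1,2)1 3/3 ok · (1,3)1 2/2 ok · (1,4)1 2/3 ok · (1,5)2 1/3 ok · (1,6)2 2/2 ok
Row 2: (2,1)1 3/3 ok · (2,2)1 3/3 ok · (2,4)1 3/3 ok · (2,5)1 1/3 ok · (2,6)2 1/2 ok
Row 3: (3,1)1 3/3 ok · (3,2)1 3/4 ok · (3,3)2 1/3 ok · (3,4)1 1/3 ok
Row 4: (4,1)1 3/3 ok · (4,2)1 3/4 ok · (4,3)2 2/3 ok · (4,4)2 1/3 ok · (4,5)1 0/1 unhappy
Row 5: (5,1)1 3/3 ok · (5,2)1 2/2 ok · (5,6)2 1/1 ok
Row 6: (6,1)1 1/1 ok · (6,3)2 0/1 unhappy · (6,4)1 0/2 unhappy · (6,5)2 1/2 ok · (6,6)2 2/2 ok
Unsatisfied: (4,5), (6,3), (6,4) — 3 in total.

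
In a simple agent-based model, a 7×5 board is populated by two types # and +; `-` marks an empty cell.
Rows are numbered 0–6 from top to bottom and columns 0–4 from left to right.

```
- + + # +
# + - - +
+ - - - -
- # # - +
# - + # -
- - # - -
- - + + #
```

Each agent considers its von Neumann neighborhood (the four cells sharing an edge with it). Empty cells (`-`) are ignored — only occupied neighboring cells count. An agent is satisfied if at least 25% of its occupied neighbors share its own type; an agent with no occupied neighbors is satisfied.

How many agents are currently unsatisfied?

Row 0: (0,1)+ 2/2 ✓ · (0,2)+ 1/2 ✓ · (0,3)# 0/2 ✗ · (0,4)+ 1/2 ✓
Row 1: (1,0)# 0/2 ✗ · (1,1)+ 1/2 ✓ · (1,4)+ 1/1 ✓
Row 2: (2,0)+ 0/1 ✗
Row 3: (3,1)# 1/1 ✓ · (3,2)# 1/2 ✓ · (3,4)+ 0/0 ✓
Row 4: (4,0)# 0/0 ✓ · (4,2)+ 0/3 ✗ · (4,3)# 0/1 ✗
Row 5: (5,2)# 0/2 ✗
Row 6: (6,2)+ 1/2 ✓ · (6,3)+ 1/2 ✓ · (6,4)# 0/1 ✗
Unsatisfied: (0,3), (1,0), (2,0), (4,2), (4,3), (5,2), (6,4) — 7 in total.

7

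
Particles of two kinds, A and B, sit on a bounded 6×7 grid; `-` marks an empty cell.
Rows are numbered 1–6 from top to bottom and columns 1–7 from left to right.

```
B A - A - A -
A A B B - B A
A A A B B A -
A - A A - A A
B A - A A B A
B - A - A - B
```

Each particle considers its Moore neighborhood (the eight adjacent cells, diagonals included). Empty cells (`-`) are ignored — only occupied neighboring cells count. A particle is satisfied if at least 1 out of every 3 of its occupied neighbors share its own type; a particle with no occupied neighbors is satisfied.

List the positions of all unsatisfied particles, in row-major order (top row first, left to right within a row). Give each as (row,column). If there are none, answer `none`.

(1,1)B 0/3 unhappy
(1,2)A 2/4 ok
(1,4)A 0/2 unhappy
(1,6)A 1/2 ok
(2,1)A 4/5 ok
(2,2)A 5/7 ok
(2,3)B 2/7 unhappy
(2,4)B 3/5 ok
(2,6)B 1/4 unhappy
(2,7)A 2/3 ok
(3,1)A 4/4 ok
(3,2)A 6/7 ok
(3,3)A 4/7 ok
(3,4)B 3/6 ok
(3,5)B 3/6 ok
(3,6)A 3/5 ok
(4,1)A 3/4 ok
(4,3)A 5/6 ok
(4,4)A 4/6 ok
(4,6)A 4/6 ok
(4,7)A 3/4 ok
(5,1)B 1/3 ok
(5,2)A 3/5 ok
(5,4)A 5/5 ok
(5,5)A 4/5 ok
(5,6)B 1/6 unhappy
(5,7)A 2/4 ok
(6,1)B 1/2 ok
(6,3)A 2/2 ok
(6,5)A 2/3 ok
(6,7)B 1/2 ok

(1,1), (1,4), (2,3), (2,6), (5,6)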